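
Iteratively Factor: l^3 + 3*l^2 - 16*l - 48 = (l - 4)*(l^2 + 7*l + 12) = (l - 4)*(l + 3)*(l + 4)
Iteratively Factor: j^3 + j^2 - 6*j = (j + 3)*(j^2 - 2*j) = j*(j + 3)*(j - 2)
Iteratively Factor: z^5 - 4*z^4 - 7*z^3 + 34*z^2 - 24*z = (z + 3)*(z^4 - 7*z^3 + 14*z^2 - 8*z) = z*(z + 3)*(z^3 - 7*z^2 + 14*z - 8) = z*(z - 2)*(z + 3)*(z^2 - 5*z + 4) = z*(z - 4)*(z - 2)*(z + 3)*(z - 1)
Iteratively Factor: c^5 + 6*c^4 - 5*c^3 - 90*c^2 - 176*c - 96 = (c + 3)*(c^4 + 3*c^3 - 14*c^2 - 48*c - 32) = (c + 1)*(c + 3)*(c^3 + 2*c^2 - 16*c - 32) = (c - 4)*(c + 1)*(c + 3)*(c^2 + 6*c + 8) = (c - 4)*(c + 1)*(c + 3)*(c + 4)*(c + 2)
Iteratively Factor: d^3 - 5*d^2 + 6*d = (d)*(d^2 - 5*d + 6) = d*(d - 2)*(d - 3)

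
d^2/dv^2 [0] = 0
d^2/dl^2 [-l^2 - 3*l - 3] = -2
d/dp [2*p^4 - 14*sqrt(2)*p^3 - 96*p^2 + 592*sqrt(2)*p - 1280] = 8*p^3 - 42*sqrt(2)*p^2 - 192*p + 592*sqrt(2)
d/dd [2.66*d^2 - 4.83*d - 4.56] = 5.32*d - 4.83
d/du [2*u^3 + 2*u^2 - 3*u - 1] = 6*u^2 + 4*u - 3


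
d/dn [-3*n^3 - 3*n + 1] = -9*n^2 - 3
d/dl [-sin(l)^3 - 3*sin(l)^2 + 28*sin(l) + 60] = (-3*sin(l)^2 - 6*sin(l) + 28)*cos(l)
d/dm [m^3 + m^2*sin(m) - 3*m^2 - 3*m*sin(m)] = m^2*cos(m) + 3*m^2 + 2*m*sin(m) - 3*m*cos(m) - 6*m - 3*sin(m)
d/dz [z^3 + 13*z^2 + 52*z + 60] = 3*z^2 + 26*z + 52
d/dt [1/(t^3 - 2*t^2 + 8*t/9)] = 9*(-27*t^2 + 36*t - 8)/(t^2*(9*t^2 - 18*t + 8)^2)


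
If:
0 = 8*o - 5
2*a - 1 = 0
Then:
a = 1/2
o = 5/8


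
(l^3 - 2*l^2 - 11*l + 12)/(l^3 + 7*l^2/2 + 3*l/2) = 2*(l^2 - 5*l + 4)/(l*(2*l + 1))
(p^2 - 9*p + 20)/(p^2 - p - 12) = (p - 5)/(p + 3)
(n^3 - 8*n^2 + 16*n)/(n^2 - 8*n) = (n^2 - 8*n + 16)/(n - 8)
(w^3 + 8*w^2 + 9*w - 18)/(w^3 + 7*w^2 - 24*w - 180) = (w^2 + 2*w - 3)/(w^2 + w - 30)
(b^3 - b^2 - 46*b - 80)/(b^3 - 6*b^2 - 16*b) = (b + 5)/b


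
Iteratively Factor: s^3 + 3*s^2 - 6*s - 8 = (s + 1)*(s^2 + 2*s - 8) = (s - 2)*(s + 1)*(s + 4)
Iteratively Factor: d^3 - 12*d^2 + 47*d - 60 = (d - 3)*(d^2 - 9*d + 20) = (d - 4)*(d - 3)*(d - 5)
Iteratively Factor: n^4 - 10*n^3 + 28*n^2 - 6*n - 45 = (n - 5)*(n^3 - 5*n^2 + 3*n + 9) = (n - 5)*(n + 1)*(n^2 - 6*n + 9) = (n - 5)*(n - 3)*(n + 1)*(n - 3)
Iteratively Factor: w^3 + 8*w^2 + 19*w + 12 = (w + 1)*(w^2 + 7*w + 12) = (w + 1)*(w + 3)*(w + 4)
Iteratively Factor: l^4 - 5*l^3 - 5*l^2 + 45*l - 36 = (l + 3)*(l^3 - 8*l^2 + 19*l - 12) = (l - 4)*(l + 3)*(l^2 - 4*l + 3) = (l - 4)*(l - 3)*(l + 3)*(l - 1)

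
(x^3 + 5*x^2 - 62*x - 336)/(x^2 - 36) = (x^2 - x - 56)/(x - 6)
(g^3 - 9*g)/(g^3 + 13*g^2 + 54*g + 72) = g*(g - 3)/(g^2 + 10*g + 24)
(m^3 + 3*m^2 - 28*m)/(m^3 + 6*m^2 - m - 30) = m*(m^2 + 3*m - 28)/(m^3 + 6*m^2 - m - 30)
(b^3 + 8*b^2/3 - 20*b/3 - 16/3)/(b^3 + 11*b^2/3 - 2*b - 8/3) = (b - 2)/(b - 1)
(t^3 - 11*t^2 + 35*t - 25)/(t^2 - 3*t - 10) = (t^2 - 6*t + 5)/(t + 2)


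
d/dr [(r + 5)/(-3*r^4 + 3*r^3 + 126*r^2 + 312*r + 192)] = (-r^4 + r^3 + 42*r^2 + 104*r - (r + 5)*(-4*r^3 + 3*r^2 + 84*r + 104) + 64)/(3*(-r^4 + r^3 + 42*r^2 + 104*r + 64)^2)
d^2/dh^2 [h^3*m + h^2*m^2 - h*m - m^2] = 2*m*(3*h + m)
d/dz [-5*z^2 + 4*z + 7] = 4 - 10*z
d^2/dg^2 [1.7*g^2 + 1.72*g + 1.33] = 3.40000000000000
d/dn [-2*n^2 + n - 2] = 1 - 4*n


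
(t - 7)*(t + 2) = t^2 - 5*t - 14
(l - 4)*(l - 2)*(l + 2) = l^3 - 4*l^2 - 4*l + 16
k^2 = k^2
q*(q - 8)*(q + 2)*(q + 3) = q^4 - 3*q^3 - 34*q^2 - 48*q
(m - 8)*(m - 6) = m^2 - 14*m + 48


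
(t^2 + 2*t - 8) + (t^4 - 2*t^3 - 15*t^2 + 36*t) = t^4 - 2*t^3 - 14*t^2 + 38*t - 8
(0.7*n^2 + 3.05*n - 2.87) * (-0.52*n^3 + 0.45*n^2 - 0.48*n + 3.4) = -0.364*n^5 - 1.271*n^4 + 2.5289*n^3 - 0.3755*n^2 + 11.7476*n - 9.758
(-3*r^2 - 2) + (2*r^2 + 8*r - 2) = -r^2 + 8*r - 4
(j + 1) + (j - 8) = 2*j - 7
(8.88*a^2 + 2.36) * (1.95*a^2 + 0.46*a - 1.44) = 17.316*a^4 + 4.0848*a^3 - 8.1852*a^2 + 1.0856*a - 3.3984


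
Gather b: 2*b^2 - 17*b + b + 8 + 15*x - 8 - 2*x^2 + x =2*b^2 - 16*b - 2*x^2 + 16*x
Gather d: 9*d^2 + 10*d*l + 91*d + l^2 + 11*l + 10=9*d^2 + d*(10*l + 91) + l^2 + 11*l + 10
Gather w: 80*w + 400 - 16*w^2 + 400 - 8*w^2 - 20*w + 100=-24*w^2 + 60*w + 900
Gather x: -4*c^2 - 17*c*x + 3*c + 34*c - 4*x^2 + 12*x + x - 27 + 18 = -4*c^2 + 37*c - 4*x^2 + x*(13 - 17*c) - 9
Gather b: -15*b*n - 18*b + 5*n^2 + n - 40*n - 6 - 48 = b*(-15*n - 18) + 5*n^2 - 39*n - 54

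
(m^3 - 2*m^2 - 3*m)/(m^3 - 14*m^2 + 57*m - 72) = m*(m + 1)/(m^2 - 11*m + 24)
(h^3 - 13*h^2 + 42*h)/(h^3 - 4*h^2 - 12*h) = (h - 7)/(h + 2)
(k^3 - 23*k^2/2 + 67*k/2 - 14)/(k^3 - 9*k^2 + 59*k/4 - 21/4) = 2*(k - 4)/(2*k - 3)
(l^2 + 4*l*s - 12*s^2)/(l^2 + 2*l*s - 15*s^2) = (l^2 + 4*l*s - 12*s^2)/(l^2 + 2*l*s - 15*s^2)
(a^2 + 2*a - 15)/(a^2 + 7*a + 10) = (a - 3)/(a + 2)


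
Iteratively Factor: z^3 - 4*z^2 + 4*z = (z - 2)*(z^2 - 2*z) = z*(z - 2)*(z - 2)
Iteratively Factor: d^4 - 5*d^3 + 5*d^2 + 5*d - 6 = (d - 3)*(d^3 - 2*d^2 - d + 2) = (d - 3)*(d - 2)*(d^2 - 1) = (d - 3)*(d - 2)*(d + 1)*(d - 1)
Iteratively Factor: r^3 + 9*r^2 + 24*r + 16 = (r + 1)*(r^2 + 8*r + 16) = (r + 1)*(r + 4)*(r + 4)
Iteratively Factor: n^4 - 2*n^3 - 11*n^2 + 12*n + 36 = (n - 3)*(n^3 + n^2 - 8*n - 12) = (n - 3)*(n + 2)*(n^2 - n - 6) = (n - 3)^2*(n + 2)*(n + 2)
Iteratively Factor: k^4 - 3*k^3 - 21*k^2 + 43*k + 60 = (k - 3)*(k^3 - 21*k - 20) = (k - 3)*(k + 1)*(k^2 - k - 20) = (k - 3)*(k + 1)*(k + 4)*(k - 5)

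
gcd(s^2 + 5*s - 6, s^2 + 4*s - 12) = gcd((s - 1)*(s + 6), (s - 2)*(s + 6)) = s + 6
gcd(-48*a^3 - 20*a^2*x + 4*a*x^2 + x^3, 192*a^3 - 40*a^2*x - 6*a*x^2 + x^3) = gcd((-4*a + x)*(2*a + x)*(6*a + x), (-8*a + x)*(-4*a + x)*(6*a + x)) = -24*a^2 + 2*a*x + x^2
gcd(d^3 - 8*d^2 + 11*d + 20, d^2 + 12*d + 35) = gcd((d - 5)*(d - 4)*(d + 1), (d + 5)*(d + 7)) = 1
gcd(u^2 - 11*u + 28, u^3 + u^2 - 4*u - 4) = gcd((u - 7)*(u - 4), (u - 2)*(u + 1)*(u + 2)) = 1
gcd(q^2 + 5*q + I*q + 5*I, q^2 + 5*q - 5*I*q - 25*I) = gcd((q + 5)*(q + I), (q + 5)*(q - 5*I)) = q + 5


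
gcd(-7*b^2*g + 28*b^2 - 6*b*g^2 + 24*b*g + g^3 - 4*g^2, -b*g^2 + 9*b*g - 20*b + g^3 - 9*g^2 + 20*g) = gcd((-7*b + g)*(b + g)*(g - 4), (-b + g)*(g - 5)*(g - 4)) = g - 4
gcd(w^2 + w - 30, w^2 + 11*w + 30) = w + 6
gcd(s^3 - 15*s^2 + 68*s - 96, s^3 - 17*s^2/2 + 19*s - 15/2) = s - 3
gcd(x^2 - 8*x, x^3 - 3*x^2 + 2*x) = x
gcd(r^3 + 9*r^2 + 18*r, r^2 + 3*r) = r^2 + 3*r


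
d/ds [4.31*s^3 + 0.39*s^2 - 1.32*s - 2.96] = 12.93*s^2 + 0.78*s - 1.32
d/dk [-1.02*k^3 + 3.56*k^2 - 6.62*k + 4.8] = -3.06*k^2 + 7.12*k - 6.62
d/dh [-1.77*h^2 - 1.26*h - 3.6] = -3.54*h - 1.26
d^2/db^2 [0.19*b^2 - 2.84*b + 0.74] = 0.380000000000000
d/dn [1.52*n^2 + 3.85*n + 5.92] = 3.04*n + 3.85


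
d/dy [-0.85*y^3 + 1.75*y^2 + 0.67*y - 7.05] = -2.55*y^2 + 3.5*y + 0.67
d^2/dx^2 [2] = 0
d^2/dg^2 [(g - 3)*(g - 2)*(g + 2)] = 6*g - 6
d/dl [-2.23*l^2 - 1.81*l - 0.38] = -4.46*l - 1.81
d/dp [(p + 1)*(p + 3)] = 2*p + 4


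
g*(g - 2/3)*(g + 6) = g^3 + 16*g^2/3 - 4*g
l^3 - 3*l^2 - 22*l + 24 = (l - 6)*(l - 1)*(l + 4)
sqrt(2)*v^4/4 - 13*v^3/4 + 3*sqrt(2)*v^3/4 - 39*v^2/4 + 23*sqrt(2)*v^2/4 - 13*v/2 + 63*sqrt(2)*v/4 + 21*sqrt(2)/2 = (v/2 + 1/2)*(v - 7*sqrt(2)/2)*(v - 3*sqrt(2))*(sqrt(2)*v/2 + sqrt(2))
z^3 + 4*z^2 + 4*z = z*(z + 2)^2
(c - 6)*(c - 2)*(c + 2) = c^3 - 6*c^2 - 4*c + 24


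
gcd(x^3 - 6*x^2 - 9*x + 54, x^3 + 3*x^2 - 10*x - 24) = x - 3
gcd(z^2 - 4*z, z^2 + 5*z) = z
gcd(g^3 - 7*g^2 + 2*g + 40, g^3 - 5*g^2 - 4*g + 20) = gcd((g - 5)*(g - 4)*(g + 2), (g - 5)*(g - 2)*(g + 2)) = g^2 - 3*g - 10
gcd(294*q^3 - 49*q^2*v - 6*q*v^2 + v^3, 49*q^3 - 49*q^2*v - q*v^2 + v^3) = 49*q^2 - v^2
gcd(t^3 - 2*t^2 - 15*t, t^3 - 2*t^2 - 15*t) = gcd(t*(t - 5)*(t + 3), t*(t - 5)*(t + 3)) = t^3 - 2*t^2 - 15*t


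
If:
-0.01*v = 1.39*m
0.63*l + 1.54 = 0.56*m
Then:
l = -0.00639488409272582*v - 2.44444444444444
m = -0.00719424460431655*v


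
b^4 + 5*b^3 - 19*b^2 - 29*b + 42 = (b - 3)*(b - 1)*(b + 2)*(b + 7)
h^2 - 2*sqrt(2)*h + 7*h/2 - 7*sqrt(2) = (h + 7/2)*(h - 2*sqrt(2))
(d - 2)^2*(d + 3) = d^3 - d^2 - 8*d + 12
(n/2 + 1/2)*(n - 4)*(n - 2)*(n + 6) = n^4/2 + n^3/2 - 14*n^2 + 10*n + 24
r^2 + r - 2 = (r - 1)*(r + 2)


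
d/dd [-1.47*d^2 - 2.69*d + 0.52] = -2.94*d - 2.69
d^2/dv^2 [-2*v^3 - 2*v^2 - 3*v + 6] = -12*v - 4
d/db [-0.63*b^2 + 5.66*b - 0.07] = 5.66 - 1.26*b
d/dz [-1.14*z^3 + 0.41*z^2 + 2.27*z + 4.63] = -3.42*z^2 + 0.82*z + 2.27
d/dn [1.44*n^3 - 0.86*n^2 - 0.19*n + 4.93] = 4.32*n^2 - 1.72*n - 0.19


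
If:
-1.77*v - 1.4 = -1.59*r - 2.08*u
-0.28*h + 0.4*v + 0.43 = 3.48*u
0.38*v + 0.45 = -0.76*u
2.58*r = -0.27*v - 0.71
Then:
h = 1.01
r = -0.17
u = -0.08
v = -1.03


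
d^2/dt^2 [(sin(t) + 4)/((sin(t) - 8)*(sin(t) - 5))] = (-sin(t)^5 - 29*sin(t)^4 + 398*sin(t)^3 - 532*sin(t)^2 - 4232*sin(t) + 2072)/((sin(t) - 8)^3*(sin(t) - 5)^3)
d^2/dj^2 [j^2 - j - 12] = 2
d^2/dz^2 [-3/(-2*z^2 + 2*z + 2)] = 3*(z^2 - z - (2*z - 1)^2 - 1)/(-z^2 + z + 1)^3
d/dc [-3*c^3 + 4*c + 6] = 4 - 9*c^2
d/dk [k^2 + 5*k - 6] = 2*k + 5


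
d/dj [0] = 0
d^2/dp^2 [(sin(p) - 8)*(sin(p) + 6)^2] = -9*sin(p)^3 - 16*sin(p)^2 + 66*sin(p) + 8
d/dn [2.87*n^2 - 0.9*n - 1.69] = 5.74*n - 0.9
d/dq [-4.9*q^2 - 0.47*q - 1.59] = -9.8*q - 0.47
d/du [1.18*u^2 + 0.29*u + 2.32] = 2.36*u + 0.29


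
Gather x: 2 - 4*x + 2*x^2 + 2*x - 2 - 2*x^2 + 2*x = 0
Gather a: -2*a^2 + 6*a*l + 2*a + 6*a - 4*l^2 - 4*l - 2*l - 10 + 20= -2*a^2 + a*(6*l + 8) - 4*l^2 - 6*l + 10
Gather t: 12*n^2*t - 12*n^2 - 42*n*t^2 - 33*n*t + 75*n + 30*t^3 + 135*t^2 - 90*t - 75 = -12*n^2 + 75*n + 30*t^3 + t^2*(135 - 42*n) + t*(12*n^2 - 33*n - 90) - 75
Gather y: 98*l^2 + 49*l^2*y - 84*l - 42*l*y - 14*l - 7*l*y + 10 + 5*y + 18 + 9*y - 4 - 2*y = 98*l^2 - 98*l + y*(49*l^2 - 49*l + 12) + 24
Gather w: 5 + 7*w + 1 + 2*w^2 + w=2*w^2 + 8*w + 6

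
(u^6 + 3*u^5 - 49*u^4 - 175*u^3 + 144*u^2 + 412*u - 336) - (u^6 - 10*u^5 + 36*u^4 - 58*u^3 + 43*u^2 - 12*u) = 13*u^5 - 85*u^4 - 117*u^3 + 101*u^2 + 424*u - 336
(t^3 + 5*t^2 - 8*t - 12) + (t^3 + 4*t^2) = 2*t^3 + 9*t^2 - 8*t - 12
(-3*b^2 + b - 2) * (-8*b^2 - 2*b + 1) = 24*b^4 - 2*b^3 + 11*b^2 + 5*b - 2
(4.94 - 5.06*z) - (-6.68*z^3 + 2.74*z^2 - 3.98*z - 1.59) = 6.68*z^3 - 2.74*z^2 - 1.08*z + 6.53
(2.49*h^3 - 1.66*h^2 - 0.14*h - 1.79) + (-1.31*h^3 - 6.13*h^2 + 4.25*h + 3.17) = 1.18*h^3 - 7.79*h^2 + 4.11*h + 1.38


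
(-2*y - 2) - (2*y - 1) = -4*y - 1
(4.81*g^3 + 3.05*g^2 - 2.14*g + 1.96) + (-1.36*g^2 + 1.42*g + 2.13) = 4.81*g^3 + 1.69*g^2 - 0.72*g + 4.09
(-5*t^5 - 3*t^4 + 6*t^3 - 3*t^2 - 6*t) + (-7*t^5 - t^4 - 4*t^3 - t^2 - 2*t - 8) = -12*t^5 - 4*t^4 + 2*t^3 - 4*t^2 - 8*t - 8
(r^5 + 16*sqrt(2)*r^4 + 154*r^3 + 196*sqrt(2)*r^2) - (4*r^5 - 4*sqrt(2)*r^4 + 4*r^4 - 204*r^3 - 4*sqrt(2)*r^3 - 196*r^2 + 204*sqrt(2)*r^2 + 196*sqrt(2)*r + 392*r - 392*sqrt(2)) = -3*r^5 - 4*r^4 + 20*sqrt(2)*r^4 + 4*sqrt(2)*r^3 + 358*r^3 - 8*sqrt(2)*r^2 + 196*r^2 - 392*r - 196*sqrt(2)*r + 392*sqrt(2)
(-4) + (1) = -3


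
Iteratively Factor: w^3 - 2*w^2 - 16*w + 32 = (w - 4)*(w^2 + 2*w - 8) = (w - 4)*(w + 4)*(w - 2)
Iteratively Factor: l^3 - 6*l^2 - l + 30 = (l - 5)*(l^2 - l - 6) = (l - 5)*(l + 2)*(l - 3)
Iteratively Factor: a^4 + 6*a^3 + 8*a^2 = (a)*(a^3 + 6*a^2 + 8*a) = a*(a + 4)*(a^2 + 2*a) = a*(a + 2)*(a + 4)*(a)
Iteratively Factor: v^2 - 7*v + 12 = (v - 4)*(v - 3)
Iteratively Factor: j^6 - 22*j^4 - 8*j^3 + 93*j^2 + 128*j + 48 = (j - 4)*(j^5 + 4*j^4 - 6*j^3 - 32*j^2 - 35*j - 12) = (j - 4)*(j + 1)*(j^4 + 3*j^3 - 9*j^2 - 23*j - 12) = (j - 4)*(j - 3)*(j + 1)*(j^3 + 6*j^2 + 9*j + 4) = (j - 4)*(j - 3)*(j + 1)^2*(j^2 + 5*j + 4) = (j - 4)*(j - 3)*(j + 1)^3*(j + 4)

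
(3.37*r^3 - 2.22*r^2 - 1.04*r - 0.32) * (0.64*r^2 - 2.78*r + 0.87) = 2.1568*r^5 - 10.7894*r^4 + 8.4379*r^3 + 0.755*r^2 - 0.0152000000000001*r - 0.2784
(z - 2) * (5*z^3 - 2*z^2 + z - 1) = 5*z^4 - 12*z^3 + 5*z^2 - 3*z + 2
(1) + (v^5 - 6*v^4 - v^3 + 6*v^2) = v^5 - 6*v^4 - v^3 + 6*v^2 + 1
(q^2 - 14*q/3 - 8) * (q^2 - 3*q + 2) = q^4 - 23*q^3/3 + 8*q^2 + 44*q/3 - 16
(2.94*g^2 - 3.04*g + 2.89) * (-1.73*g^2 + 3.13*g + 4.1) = -5.0862*g^4 + 14.4614*g^3 - 2.4609*g^2 - 3.4183*g + 11.849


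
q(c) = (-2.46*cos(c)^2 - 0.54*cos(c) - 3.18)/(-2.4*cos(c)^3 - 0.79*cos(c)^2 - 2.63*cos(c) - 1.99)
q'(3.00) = 0.95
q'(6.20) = -0.04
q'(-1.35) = -1.00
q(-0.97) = 1.03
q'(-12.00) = 0.28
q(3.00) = -2.33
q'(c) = (4.92*sin(c)*cos(c) + 0.54*sin(c))/(-2.4*cos(c)^3 - 0.79*cos(c)^2 - 2.63*cos(c) - 1.99) + (-7.2*sin(c)*cos(c)^2 - 1.58*sin(c)*cos(c) - 2.63*sin(c))*(-2.46*cos(c)^2 - 0.54*cos(c) - 3.18)/(-2.4*cos(c)^3 - 0.79*cos(c)^2 - 2.63*cos(c) - 1.99)^2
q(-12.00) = 0.87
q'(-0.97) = -0.53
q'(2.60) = 9.15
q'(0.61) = 0.30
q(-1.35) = 1.30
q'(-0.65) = -0.32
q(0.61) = 0.88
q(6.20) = 0.79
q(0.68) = 0.90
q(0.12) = 0.79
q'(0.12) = 0.05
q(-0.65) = 0.89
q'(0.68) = 0.34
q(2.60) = -3.79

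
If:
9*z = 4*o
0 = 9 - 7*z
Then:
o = 81/28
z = 9/7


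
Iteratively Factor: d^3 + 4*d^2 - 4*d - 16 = (d + 2)*(d^2 + 2*d - 8) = (d - 2)*(d + 2)*(d + 4)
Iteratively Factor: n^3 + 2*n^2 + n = (n + 1)*(n^2 + n) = n*(n + 1)*(n + 1)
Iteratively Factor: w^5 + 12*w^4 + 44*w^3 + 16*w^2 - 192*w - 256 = (w + 2)*(w^4 + 10*w^3 + 24*w^2 - 32*w - 128) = (w + 2)*(w + 4)*(w^3 + 6*w^2 - 32) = (w + 2)*(w + 4)^2*(w^2 + 2*w - 8) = (w - 2)*(w + 2)*(w + 4)^2*(w + 4)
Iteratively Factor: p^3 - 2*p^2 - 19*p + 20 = (p - 1)*(p^2 - p - 20) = (p - 5)*(p - 1)*(p + 4)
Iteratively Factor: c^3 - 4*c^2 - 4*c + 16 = (c - 4)*(c^2 - 4) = (c - 4)*(c + 2)*(c - 2)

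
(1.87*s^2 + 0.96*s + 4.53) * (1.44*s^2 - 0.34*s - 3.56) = 2.6928*s^4 + 0.7466*s^3 - 0.460400000000001*s^2 - 4.9578*s - 16.1268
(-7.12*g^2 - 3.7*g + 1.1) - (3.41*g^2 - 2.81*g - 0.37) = -10.53*g^2 - 0.89*g + 1.47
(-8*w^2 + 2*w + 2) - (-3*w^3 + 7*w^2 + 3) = 3*w^3 - 15*w^2 + 2*w - 1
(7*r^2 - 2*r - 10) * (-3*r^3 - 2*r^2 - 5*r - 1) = -21*r^5 - 8*r^4 - r^3 + 23*r^2 + 52*r + 10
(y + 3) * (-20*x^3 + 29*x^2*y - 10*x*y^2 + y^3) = -20*x^3*y - 60*x^3 + 29*x^2*y^2 + 87*x^2*y - 10*x*y^3 - 30*x*y^2 + y^4 + 3*y^3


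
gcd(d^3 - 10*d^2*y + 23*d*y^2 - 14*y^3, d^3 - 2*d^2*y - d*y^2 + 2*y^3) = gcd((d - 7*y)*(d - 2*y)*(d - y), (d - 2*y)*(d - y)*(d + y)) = d^2 - 3*d*y + 2*y^2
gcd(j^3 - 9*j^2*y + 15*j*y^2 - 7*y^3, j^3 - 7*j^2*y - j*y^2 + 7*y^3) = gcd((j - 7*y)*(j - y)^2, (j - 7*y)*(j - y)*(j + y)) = j^2 - 8*j*y + 7*y^2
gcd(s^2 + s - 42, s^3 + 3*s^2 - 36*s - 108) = s - 6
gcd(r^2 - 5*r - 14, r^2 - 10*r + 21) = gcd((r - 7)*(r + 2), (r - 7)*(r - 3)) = r - 7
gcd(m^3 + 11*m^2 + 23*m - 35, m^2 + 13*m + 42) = m + 7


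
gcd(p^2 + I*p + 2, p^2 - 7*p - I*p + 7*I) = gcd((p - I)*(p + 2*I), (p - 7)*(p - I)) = p - I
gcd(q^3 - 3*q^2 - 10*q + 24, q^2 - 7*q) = 1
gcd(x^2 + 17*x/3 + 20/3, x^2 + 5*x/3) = x + 5/3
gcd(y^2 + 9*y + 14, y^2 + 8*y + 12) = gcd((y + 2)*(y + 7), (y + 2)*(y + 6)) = y + 2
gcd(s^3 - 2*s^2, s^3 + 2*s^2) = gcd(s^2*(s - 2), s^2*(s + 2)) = s^2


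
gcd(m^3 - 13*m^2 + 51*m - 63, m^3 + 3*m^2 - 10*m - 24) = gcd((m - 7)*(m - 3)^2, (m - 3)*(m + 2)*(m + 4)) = m - 3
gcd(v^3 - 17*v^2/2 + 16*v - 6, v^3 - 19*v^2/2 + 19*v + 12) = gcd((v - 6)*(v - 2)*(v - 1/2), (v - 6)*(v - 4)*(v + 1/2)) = v - 6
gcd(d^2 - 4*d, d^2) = d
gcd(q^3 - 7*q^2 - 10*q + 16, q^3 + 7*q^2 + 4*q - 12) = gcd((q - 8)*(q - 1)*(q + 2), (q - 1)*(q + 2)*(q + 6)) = q^2 + q - 2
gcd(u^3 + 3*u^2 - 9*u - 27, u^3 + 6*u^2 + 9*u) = u^2 + 6*u + 9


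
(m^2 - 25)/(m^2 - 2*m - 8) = (25 - m^2)/(-m^2 + 2*m + 8)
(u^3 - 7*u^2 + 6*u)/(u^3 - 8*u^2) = (u^2 - 7*u + 6)/(u*(u - 8))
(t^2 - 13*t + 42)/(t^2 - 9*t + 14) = (t - 6)/(t - 2)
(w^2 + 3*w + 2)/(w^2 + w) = (w + 2)/w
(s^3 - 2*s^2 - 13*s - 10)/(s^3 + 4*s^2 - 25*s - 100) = (s^2 + 3*s + 2)/(s^2 + 9*s + 20)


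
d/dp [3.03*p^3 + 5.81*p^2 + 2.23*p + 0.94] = 9.09*p^2 + 11.62*p + 2.23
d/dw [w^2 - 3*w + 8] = 2*w - 3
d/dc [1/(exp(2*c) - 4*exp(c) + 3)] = 2*(2 - exp(c))*exp(c)/(exp(2*c) - 4*exp(c) + 3)^2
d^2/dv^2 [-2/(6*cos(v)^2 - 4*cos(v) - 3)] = 8*(-36*sin(v)^4 + 40*sin(v)^2 - 39*cos(v)/2 + 9*cos(3*v)/2 + 13)/(6*sin(v)^2 + 4*cos(v) - 3)^3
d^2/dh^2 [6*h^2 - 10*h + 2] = 12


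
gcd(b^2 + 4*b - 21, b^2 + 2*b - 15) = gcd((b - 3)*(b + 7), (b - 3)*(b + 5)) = b - 3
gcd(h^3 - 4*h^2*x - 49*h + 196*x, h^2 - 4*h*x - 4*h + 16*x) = -h + 4*x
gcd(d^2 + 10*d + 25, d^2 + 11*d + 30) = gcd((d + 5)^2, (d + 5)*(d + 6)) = d + 5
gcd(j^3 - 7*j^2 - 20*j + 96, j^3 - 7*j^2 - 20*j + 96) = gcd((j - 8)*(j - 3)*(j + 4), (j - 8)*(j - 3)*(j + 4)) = j^3 - 7*j^2 - 20*j + 96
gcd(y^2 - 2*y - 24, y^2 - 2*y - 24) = y^2 - 2*y - 24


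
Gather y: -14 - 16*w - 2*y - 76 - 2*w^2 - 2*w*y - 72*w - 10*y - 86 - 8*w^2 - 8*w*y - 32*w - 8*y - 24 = -10*w^2 - 120*w + y*(-10*w - 20) - 200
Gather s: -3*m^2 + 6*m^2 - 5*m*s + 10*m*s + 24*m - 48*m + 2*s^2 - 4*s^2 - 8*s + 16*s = 3*m^2 - 24*m - 2*s^2 + s*(5*m + 8)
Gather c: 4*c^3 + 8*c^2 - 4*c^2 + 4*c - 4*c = 4*c^3 + 4*c^2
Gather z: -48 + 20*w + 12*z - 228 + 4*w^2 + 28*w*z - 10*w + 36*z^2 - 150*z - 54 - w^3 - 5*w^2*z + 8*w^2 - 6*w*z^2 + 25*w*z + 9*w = -w^3 + 12*w^2 + 19*w + z^2*(36 - 6*w) + z*(-5*w^2 + 53*w - 138) - 330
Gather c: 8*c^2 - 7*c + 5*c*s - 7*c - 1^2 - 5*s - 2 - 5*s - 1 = 8*c^2 + c*(5*s - 14) - 10*s - 4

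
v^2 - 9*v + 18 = (v - 6)*(v - 3)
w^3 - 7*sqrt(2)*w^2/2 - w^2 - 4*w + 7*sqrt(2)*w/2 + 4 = (w - 1)*(w - 4*sqrt(2))*(w + sqrt(2)/2)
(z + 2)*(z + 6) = z^2 + 8*z + 12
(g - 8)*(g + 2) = g^2 - 6*g - 16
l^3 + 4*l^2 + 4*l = l*(l + 2)^2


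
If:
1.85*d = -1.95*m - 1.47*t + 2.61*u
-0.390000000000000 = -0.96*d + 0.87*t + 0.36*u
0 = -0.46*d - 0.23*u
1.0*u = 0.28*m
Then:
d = -0.16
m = 1.17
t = -0.76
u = 0.33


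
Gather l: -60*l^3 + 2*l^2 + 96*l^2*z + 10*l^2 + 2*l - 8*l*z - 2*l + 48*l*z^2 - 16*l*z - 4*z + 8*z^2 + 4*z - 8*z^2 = -60*l^3 + l^2*(96*z + 12) + l*(48*z^2 - 24*z)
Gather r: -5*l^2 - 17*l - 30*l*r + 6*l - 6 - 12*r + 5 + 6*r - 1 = -5*l^2 - 11*l + r*(-30*l - 6) - 2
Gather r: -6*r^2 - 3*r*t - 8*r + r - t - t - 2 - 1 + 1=-6*r^2 + r*(-3*t - 7) - 2*t - 2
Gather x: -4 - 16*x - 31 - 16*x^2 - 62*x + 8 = -16*x^2 - 78*x - 27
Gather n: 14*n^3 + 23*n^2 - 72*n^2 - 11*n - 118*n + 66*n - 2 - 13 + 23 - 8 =14*n^3 - 49*n^2 - 63*n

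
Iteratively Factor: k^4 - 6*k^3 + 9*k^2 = (k)*(k^3 - 6*k^2 + 9*k) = k*(k - 3)*(k^2 - 3*k) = k^2*(k - 3)*(k - 3)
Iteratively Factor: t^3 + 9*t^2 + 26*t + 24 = (t + 2)*(t^2 + 7*t + 12) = (t + 2)*(t + 3)*(t + 4)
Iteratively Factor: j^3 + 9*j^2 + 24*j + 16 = (j + 4)*(j^2 + 5*j + 4) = (j + 1)*(j + 4)*(j + 4)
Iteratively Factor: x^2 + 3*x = (x)*(x + 3)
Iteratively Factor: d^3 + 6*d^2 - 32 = (d - 2)*(d^2 + 8*d + 16) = (d - 2)*(d + 4)*(d + 4)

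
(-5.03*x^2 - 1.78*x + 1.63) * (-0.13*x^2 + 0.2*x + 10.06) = 0.6539*x^4 - 0.7746*x^3 - 51.1697*x^2 - 17.5808*x + 16.3978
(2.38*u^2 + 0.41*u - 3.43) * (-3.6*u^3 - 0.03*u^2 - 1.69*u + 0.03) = -8.568*u^5 - 1.5474*u^4 + 8.3135*u^3 - 0.5186*u^2 + 5.809*u - 0.1029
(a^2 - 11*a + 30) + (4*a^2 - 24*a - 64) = 5*a^2 - 35*a - 34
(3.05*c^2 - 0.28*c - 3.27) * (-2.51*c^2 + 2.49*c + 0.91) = -7.6555*c^4 + 8.2973*c^3 + 10.286*c^2 - 8.3971*c - 2.9757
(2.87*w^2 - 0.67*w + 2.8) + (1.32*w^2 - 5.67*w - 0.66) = 4.19*w^2 - 6.34*w + 2.14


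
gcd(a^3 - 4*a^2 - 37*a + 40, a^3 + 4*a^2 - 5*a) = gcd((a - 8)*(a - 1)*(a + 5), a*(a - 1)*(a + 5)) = a^2 + 4*a - 5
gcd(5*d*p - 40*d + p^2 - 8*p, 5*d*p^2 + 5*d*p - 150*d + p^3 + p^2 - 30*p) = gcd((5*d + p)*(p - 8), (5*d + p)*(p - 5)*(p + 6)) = 5*d + p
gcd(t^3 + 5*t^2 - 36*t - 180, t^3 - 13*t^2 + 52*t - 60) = t - 6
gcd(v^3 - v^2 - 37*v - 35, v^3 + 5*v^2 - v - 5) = v^2 + 6*v + 5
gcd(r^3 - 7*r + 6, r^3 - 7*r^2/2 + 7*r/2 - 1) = r^2 - 3*r + 2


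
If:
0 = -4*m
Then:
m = 0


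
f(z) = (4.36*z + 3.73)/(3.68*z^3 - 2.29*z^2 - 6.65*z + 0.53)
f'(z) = (4.36*z + 3.73)*(-11.04*z^2 + 4.58*z + 6.65)/(3.68*z^3 - 2.29*z^2 - 6.65*z + 0.53)^2 + 4.36/(3.68*z^3 - 2.29*z^2 - 6.65*z + 0.53)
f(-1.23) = 1.02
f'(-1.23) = 7.25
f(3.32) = 0.21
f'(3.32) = -0.19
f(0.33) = -2.90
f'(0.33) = 8.88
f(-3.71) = 0.06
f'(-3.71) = 0.03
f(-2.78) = 0.11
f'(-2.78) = 0.07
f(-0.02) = 5.50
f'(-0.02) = 61.06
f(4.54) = 0.09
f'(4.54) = -0.05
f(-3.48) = 0.07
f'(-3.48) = 0.04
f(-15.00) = 0.00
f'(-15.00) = 0.00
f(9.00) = 0.02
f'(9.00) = -0.00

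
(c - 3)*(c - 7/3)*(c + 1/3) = c^3 - 5*c^2 + 47*c/9 + 7/3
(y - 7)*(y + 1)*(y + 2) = y^3 - 4*y^2 - 19*y - 14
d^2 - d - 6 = (d - 3)*(d + 2)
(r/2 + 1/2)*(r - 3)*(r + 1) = r^3/2 - r^2/2 - 5*r/2 - 3/2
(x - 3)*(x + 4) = x^2 + x - 12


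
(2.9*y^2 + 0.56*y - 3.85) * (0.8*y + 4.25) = 2.32*y^3 + 12.773*y^2 - 0.7*y - 16.3625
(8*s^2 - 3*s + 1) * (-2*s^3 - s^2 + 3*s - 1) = -16*s^5 - 2*s^4 + 25*s^3 - 18*s^2 + 6*s - 1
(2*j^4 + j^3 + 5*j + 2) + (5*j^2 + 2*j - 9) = 2*j^4 + j^3 + 5*j^2 + 7*j - 7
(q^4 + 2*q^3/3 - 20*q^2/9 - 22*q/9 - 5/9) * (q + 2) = q^5 + 8*q^4/3 - 8*q^3/9 - 62*q^2/9 - 49*q/9 - 10/9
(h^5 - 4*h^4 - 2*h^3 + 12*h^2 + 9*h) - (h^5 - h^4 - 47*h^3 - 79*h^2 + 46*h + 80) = -3*h^4 + 45*h^3 + 91*h^2 - 37*h - 80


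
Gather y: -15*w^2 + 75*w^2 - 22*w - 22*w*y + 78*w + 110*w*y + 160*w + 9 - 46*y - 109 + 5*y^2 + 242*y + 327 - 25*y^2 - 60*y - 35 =60*w^2 + 216*w - 20*y^2 + y*(88*w + 136) + 192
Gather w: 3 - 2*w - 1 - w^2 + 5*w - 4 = -w^2 + 3*w - 2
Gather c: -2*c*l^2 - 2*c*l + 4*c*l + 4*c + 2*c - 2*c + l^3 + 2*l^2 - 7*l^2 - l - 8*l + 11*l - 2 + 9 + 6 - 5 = c*(-2*l^2 + 2*l + 4) + l^3 - 5*l^2 + 2*l + 8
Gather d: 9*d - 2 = 9*d - 2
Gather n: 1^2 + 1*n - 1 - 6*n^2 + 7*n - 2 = -6*n^2 + 8*n - 2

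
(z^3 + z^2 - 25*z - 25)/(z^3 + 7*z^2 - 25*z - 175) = (z + 1)/(z + 7)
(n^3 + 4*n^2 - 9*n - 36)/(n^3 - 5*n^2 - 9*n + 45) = (n + 4)/(n - 5)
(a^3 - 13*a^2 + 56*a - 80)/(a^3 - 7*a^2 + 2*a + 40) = (a - 4)/(a + 2)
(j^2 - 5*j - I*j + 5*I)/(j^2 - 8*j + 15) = (j - I)/(j - 3)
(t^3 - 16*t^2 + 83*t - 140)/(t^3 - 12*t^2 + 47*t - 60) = (t - 7)/(t - 3)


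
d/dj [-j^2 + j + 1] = 1 - 2*j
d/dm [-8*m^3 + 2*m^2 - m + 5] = -24*m^2 + 4*m - 1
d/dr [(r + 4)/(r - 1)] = -5/(r - 1)^2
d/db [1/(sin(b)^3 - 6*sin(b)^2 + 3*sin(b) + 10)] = 3*(4*sin(b) + cos(b)^2 - 2)*cos(b)/(sin(b)^3 - 6*sin(b)^2 + 3*sin(b) + 10)^2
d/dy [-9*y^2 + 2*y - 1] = 2 - 18*y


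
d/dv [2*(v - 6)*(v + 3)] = 4*v - 6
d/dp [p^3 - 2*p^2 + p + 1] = 3*p^2 - 4*p + 1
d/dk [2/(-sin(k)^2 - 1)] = 8*sin(2*k)/(3 - cos(2*k))^2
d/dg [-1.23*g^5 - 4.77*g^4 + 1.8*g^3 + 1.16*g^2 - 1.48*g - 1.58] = -6.15*g^4 - 19.08*g^3 + 5.4*g^2 + 2.32*g - 1.48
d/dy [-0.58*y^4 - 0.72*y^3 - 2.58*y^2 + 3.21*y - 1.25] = -2.32*y^3 - 2.16*y^2 - 5.16*y + 3.21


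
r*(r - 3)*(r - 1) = r^3 - 4*r^2 + 3*r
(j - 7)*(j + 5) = j^2 - 2*j - 35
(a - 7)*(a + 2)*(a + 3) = a^3 - 2*a^2 - 29*a - 42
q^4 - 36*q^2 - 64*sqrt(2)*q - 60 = (q - 5*sqrt(2))*(q + sqrt(2))^2*(q + 3*sqrt(2))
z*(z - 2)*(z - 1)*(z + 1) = z^4 - 2*z^3 - z^2 + 2*z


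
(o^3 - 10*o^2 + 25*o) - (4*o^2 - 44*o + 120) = o^3 - 14*o^2 + 69*o - 120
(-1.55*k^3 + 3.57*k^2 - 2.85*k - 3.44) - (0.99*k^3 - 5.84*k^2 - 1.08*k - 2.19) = -2.54*k^3 + 9.41*k^2 - 1.77*k - 1.25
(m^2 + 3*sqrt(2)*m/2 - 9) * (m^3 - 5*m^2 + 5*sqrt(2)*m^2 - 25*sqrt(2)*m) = m^5 - 5*m^4 + 13*sqrt(2)*m^4/2 - 65*sqrt(2)*m^3/2 + 6*m^3 - 45*sqrt(2)*m^2 - 30*m^2 + 225*sqrt(2)*m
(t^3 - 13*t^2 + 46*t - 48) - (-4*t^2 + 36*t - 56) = t^3 - 9*t^2 + 10*t + 8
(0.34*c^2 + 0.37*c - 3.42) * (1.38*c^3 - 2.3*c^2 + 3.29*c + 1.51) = 0.4692*c^5 - 0.2714*c^4 - 4.452*c^3 + 9.5967*c^2 - 10.6931*c - 5.1642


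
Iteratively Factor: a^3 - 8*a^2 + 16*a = (a - 4)*(a^2 - 4*a) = a*(a - 4)*(a - 4)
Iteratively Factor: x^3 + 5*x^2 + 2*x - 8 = (x - 1)*(x^2 + 6*x + 8) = (x - 1)*(x + 2)*(x + 4)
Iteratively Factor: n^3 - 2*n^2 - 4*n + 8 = (n + 2)*(n^2 - 4*n + 4) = (n - 2)*(n + 2)*(n - 2)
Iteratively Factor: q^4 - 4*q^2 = (q + 2)*(q^3 - 2*q^2) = q*(q + 2)*(q^2 - 2*q) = q^2*(q + 2)*(q - 2)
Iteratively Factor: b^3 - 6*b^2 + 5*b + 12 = (b - 3)*(b^2 - 3*b - 4) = (b - 4)*(b - 3)*(b + 1)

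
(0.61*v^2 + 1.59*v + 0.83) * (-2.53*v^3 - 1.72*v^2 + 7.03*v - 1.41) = -1.5433*v^5 - 5.0719*v^4 - 0.546399999999999*v^3 + 8.89*v^2 + 3.593*v - 1.1703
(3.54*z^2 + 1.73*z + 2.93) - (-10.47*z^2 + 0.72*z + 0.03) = 14.01*z^2 + 1.01*z + 2.9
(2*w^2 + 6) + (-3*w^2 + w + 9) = -w^2 + w + 15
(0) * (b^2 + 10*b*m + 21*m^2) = 0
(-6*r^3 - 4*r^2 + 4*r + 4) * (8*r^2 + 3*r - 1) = -48*r^5 - 50*r^4 + 26*r^3 + 48*r^2 + 8*r - 4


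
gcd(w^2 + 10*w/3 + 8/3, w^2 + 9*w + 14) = w + 2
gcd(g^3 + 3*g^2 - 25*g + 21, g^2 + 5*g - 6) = g - 1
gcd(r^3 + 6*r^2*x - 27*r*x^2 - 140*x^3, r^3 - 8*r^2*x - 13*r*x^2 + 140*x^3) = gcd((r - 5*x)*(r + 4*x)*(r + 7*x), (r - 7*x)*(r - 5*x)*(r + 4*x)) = -r^2 + r*x + 20*x^2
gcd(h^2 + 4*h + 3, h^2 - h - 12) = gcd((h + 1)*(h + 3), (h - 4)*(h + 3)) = h + 3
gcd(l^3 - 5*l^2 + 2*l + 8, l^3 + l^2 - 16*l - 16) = l^2 - 3*l - 4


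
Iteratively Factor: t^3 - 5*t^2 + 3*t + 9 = (t - 3)*(t^2 - 2*t - 3) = (t - 3)*(t + 1)*(t - 3)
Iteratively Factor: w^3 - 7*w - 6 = (w - 3)*(w^2 + 3*w + 2) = (w - 3)*(w + 2)*(w + 1)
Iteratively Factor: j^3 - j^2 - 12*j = (j + 3)*(j^2 - 4*j) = j*(j + 3)*(j - 4)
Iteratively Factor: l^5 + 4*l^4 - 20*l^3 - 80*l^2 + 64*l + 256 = (l + 2)*(l^4 + 2*l^3 - 24*l^2 - 32*l + 128) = (l - 4)*(l + 2)*(l^3 + 6*l^2 - 32) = (l - 4)*(l + 2)*(l + 4)*(l^2 + 2*l - 8) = (l - 4)*(l - 2)*(l + 2)*(l + 4)*(l + 4)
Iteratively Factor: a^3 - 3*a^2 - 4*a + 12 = (a - 3)*(a^2 - 4) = (a - 3)*(a - 2)*(a + 2)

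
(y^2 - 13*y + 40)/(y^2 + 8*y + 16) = (y^2 - 13*y + 40)/(y^2 + 8*y + 16)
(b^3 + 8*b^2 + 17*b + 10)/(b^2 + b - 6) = (b^3 + 8*b^2 + 17*b + 10)/(b^2 + b - 6)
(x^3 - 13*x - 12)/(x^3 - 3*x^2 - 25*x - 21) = (x - 4)/(x - 7)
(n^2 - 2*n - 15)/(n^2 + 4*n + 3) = (n - 5)/(n + 1)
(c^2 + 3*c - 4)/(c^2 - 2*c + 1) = (c + 4)/(c - 1)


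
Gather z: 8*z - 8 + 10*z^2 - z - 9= 10*z^2 + 7*z - 17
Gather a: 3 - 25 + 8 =-14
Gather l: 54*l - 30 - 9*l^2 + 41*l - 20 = -9*l^2 + 95*l - 50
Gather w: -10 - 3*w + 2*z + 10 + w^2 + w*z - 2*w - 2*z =w^2 + w*(z - 5)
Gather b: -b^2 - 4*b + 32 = -b^2 - 4*b + 32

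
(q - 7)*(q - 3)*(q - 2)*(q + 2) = q^4 - 10*q^3 + 17*q^2 + 40*q - 84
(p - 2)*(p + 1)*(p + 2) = p^3 + p^2 - 4*p - 4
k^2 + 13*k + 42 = (k + 6)*(k + 7)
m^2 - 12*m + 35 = (m - 7)*(m - 5)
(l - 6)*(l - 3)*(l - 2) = l^3 - 11*l^2 + 36*l - 36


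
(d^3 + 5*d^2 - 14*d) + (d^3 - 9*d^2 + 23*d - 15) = 2*d^3 - 4*d^2 + 9*d - 15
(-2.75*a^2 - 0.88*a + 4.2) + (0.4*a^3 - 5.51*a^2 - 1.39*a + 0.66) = 0.4*a^3 - 8.26*a^2 - 2.27*a + 4.86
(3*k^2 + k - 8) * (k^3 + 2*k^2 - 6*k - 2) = 3*k^5 + 7*k^4 - 24*k^3 - 28*k^2 + 46*k + 16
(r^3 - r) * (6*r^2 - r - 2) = 6*r^5 - r^4 - 8*r^3 + r^2 + 2*r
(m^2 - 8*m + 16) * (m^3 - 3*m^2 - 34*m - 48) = m^5 - 11*m^4 + 6*m^3 + 176*m^2 - 160*m - 768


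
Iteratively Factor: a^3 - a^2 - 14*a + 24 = (a + 4)*(a^2 - 5*a + 6) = (a - 2)*(a + 4)*(a - 3)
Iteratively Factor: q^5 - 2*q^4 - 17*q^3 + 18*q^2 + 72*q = (q + 2)*(q^4 - 4*q^3 - 9*q^2 + 36*q) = (q - 4)*(q + 2)*(q^3 - 9*q) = q*(q - 4)*(q + 2)*(q^2 - 9) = q*(q - 4)*(q - 3)*(q + 2)*(q + 3)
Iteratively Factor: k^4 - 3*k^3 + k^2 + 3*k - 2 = (k + 1)*(k^3 - 4*k^2 + 5*k - 2) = (k - 1)*(k + 1)*(k^2 - 3*k + 2) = (k - 1)^2*(k + 1)*(k - 2)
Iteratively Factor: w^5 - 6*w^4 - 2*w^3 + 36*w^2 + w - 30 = (w - 3)*(w^4 - 3*w^3 - 11*w^2 + 3*w + 10) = (w - 3)*(w + 1)*(w^3 - 4*w^2 - 7*w + 10) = (w - 3)*(w + 1)*(w + 2)*(w^2 - 6*w + 5) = (w - 3)*(w - 1)*(w + 1)*(w + 2)*(w - 5)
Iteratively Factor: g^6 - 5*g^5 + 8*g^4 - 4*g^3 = (g - 1)*(g^5 - 4*g^4 + 4*g^3) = g*(g - 1)*(g^4 - 4*g^3 + 4*g^2) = g^2*(g - 1)*(g^3 - 4*g^2 + 4*g) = g^2*(g - 2)*(g - 1)*(g^2 - 2*g) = g^3*(g - 2)*(g - 1)*(g - 2)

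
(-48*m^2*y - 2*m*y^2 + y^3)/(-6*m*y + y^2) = (48*m^2 + 2*m*y - y^2)/(6*m - y)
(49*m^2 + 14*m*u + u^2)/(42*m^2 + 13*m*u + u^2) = (7*m + u)/(6*m + u)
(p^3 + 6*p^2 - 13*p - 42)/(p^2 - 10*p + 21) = (p^2 + 9*p + 14)/(p - 7)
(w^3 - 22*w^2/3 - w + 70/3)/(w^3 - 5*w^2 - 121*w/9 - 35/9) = 3*(w - 2)/(3*w + 1)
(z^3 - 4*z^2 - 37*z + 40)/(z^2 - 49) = (z^3 - 4*z^2 - 37*z + 40)/(z^2 - 49)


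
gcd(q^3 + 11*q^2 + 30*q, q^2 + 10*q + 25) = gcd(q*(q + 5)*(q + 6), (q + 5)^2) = q + 5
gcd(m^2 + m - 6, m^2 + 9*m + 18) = m + 3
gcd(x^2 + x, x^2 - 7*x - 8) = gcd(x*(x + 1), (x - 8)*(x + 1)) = x + 1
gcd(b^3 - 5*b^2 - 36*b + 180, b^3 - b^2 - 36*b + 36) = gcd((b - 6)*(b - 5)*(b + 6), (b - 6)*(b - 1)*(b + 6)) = b^2 - 36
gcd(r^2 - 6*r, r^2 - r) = r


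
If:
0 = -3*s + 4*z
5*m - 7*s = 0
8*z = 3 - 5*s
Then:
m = 21/55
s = 3/11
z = 9/44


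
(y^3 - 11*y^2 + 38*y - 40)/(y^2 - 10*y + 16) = (y^2 - 9*y + 20)/(y - 8)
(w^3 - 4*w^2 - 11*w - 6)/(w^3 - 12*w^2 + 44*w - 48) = (w^2 + 2*w + 1)/(w^2 - 6*w + 8)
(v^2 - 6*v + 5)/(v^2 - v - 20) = (v - 1)/(v + 4)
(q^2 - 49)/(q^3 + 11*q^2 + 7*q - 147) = (q - 7)/(q^2 + 4*q - 21)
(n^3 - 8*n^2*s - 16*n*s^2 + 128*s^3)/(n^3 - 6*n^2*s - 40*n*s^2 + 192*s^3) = (n + 4*s)/(n + 6*s)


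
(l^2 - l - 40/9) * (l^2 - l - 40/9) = l^4 - 2*l^3 - 71*l^2/9 + 80*l/9 + 1600/81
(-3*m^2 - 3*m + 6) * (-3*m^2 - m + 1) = 9*m^4 + 12*m^3 - 18*m^2 - 9*m + 6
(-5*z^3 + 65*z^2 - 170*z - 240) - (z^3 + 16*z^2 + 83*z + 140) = -6*z^3 + 49*z^2 - 253*z - 380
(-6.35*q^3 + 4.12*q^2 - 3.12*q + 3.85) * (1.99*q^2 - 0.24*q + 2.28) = -12.6365*q^5 + 9.7228*q^4 - 21.6756*q^3 + 17.8039*q^2 - 8.0376*q + 8.778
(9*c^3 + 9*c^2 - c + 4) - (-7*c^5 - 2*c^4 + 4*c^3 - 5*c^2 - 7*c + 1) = 7*c^5 + 2*c^4 + 5*c^3 + 14*c^2 + 6*c + 3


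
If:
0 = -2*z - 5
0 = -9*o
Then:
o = 0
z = -5/2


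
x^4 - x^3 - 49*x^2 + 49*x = x*(x - 7)*(x - 1)*(x + 7)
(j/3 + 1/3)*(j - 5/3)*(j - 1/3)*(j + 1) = j^4/3 - 22*j^2/27 - 8*j/27 + 5/27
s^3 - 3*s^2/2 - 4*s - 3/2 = (s - 3)*(s + 1/2)*(s + 1)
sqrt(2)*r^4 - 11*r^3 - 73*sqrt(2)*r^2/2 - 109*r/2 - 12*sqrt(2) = (r - 8*sqrt(2))*(r + sqrt(2)/2)*(r + 3*sqrt(2)/2)*(sqrt(2)*r + 1)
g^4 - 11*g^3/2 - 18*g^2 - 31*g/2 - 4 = (g - 8)*(g + 1/2)*(g + 1)^2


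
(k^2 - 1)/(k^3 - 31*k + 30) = (k + 1)/(k^2 + k - 30)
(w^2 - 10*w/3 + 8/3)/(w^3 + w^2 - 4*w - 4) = (w - 4/3)/(w^2 + 3*w + 2)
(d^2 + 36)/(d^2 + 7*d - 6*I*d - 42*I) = (d + 6*I)/(d + 7)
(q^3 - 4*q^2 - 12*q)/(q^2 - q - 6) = q*(q - 6)/(q - 3)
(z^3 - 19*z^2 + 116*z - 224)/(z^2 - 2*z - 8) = (z^2 - 15*z + 56)/(z + 2)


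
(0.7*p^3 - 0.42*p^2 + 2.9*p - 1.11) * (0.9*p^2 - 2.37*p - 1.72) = 0.63*p^5 - 2.037*p^4 + 2.4014*p^3 - 7.1496*p^2 - 2.3573*p + 1.9092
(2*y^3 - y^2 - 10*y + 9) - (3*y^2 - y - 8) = 2*y^3 - 4*y^2 - 9*y + 17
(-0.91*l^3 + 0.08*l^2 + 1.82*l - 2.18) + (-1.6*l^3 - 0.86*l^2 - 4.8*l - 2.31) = -2.51*l^3 - 0.78*l^2 - 2.98*l - 4.49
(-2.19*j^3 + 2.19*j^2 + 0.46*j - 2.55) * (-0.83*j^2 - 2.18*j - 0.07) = 1.8177*j^5 + 2.9565*j^4 - 5.0027*j^3 + 0.9604*j^2 + 5.5268*j + 0.1785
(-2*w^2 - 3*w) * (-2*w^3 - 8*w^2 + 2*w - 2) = 4*w^5 + 22*w^4 + 20*w^3 - 2*w^2 + 6*w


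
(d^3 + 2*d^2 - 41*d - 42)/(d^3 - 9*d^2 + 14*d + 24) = (d + 7)/(d - 4)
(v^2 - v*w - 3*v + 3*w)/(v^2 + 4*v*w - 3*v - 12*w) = (v - w)/(v + 4*w)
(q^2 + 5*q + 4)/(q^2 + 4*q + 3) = (q + 4)/(q + 3)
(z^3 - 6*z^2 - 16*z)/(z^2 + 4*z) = (z^2 - 6*z - 16)/(z + 4)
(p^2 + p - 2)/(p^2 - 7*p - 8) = (-p^2 - p + 2)/(-p^2 + 7*p + 8)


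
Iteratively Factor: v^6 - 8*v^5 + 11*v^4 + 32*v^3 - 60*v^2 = (v)*(v^5 - 8*v^4 + 11*v^3 + 32*v^2 - 60*v) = v*(v - 3)*(v^4 - 5*v^3 - 4*v^2 + 20*v) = v*(v - 5)*(v - 3)*(v^3 - 4*v) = v*(v - 5)*(v - 3)*(v - 2)*(v^2 + 2*v) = v*(v - 5)*(v - 3)*(v - 2)*(v + 2)*(v)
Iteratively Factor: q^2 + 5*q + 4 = (q + 1)*(q + 4)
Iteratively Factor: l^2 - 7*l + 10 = (l - 2)*(l - 5)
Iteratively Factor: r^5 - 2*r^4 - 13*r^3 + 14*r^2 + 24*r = (r - 2)*(r^4 - 13*r^2 - 12*r) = (r - 4)*(r - 2)*(r^3 + 4*r^2 + 3*r) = (r - 4)*(r - 2)*(r + 1)*(r^2 + 3*r) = r*(r - 4)*(r - 2)*(r + 1)*(r + 3)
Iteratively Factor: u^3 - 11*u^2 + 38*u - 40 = (u - 4)*(u^2 - 7*u + 10) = (u - 5)*(u - 4)*(u - 2)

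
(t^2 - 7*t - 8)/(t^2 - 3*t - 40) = (t + 1)/(t + 5)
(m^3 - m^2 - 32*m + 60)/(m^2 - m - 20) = (m^2 + 4*m - 12)/(m + 4)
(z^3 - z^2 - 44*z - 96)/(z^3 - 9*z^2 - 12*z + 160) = (z + 3)/(z - 5)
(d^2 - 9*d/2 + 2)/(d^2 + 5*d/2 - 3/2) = (d - 4)/(d + 3)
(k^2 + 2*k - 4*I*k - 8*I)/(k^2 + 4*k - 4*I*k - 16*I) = (k + 2)/(k + 4)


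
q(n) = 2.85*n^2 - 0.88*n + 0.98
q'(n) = 5.7*n - 0.88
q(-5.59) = 94.96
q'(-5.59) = -32.74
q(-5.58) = 94.63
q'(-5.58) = -32.69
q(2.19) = 12.72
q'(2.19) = 11.60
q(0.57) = 1.40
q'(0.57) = 2.37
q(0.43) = 1.13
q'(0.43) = 1.57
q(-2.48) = 20.69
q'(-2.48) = -15.02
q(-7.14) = 152.56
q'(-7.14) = -41.58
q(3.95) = 41.97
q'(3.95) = 21.64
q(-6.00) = 108.86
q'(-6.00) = -35.08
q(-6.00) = 108.86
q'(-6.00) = -35.08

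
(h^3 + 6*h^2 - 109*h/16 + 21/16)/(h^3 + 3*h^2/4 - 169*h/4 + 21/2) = (h - 3/4)/(h - 6)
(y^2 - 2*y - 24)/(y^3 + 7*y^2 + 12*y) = (y - 6)/(y*(y + 3))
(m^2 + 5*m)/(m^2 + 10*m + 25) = m/(m + 5)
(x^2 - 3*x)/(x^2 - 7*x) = (x - 3)/(x - 7)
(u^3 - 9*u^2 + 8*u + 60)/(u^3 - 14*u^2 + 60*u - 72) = (u^2 - 3*u - 10)/(u^2 - 8*u + 12)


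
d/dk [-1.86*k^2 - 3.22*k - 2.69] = -3.72*k - 3.22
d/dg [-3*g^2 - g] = -6*g - 1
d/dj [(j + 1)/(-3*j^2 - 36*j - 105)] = (-j^2 - 12*j + 2*(j + 1)*(j + 6) - 35)/(3*(j^2 + 12*j + 35)^2)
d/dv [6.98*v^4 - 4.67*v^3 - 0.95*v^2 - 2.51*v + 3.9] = 27.92*v^3 - 14.01*v^2 - 1.9*v - 2.51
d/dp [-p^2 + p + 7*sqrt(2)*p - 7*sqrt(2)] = -2*p + 1 + 7*sqrt(2)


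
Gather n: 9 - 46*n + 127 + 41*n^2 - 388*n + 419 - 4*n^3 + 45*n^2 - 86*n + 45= -4*n^3 + 86*n^2 - 520*n + 600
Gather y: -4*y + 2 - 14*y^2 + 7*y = -14*y^2 + 3*y + 2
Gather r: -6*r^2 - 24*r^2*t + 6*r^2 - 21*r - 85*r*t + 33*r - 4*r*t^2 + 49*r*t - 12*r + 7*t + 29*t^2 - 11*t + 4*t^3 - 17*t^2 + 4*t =-24*r^2*t + r*(-4*t^2 - 36*t) + 4*t^3 + 12*t^2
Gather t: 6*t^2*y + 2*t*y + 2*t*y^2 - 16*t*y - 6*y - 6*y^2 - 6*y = 6*t^2*y + t*(2*y^2 - 14*y) - 6*y^2 - 12*y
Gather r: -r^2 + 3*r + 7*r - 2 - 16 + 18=-r^2 + 10*r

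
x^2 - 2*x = x*(x - 2)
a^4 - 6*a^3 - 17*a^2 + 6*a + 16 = (a - 8)*(a - 1)*(a + 1)*(a + 2)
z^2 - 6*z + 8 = (z - 4)*(z - 2)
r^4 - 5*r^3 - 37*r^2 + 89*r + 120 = (r - 8)*(r - 3)*(r + 1)*(r + 5)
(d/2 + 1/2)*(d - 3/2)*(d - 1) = d^3/2 - 3*d^2/4 - d/2 + 3/4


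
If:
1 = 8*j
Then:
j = 1/8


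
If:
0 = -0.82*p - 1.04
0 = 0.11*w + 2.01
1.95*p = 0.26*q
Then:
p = -1.27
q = -9.51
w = -18.27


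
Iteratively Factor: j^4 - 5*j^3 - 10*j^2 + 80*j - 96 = (j - 4)*(j^3 - j^2 - 14*j + 24) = (j - 4)*(j + 4)*(j^2 - 5*j + 6) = (j - 4)*(j - 3)*(j + 4)*(j - 2)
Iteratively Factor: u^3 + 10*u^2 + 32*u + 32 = (u + 4)*(u^2 + 6*u + 8) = (u + 2)*(u + 4)*(u + 4)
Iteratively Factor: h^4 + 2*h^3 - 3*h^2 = (h + 3)*(h^3 - h^2) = (h - 1)*(h + 3)*(h^2) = h*(h - 1)*(h + 3)*(h)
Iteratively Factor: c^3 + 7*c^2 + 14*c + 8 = (c + 4)*(c^2 + 3*c + 2) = (c + 1)*(c + 4)*(c + 2)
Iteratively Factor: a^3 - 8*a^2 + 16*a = (a - 4)*(a^2 - 4*a) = (a - 4)^2*(a)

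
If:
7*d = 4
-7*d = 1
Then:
No Solution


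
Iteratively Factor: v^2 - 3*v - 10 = (v + 2)*(v - 5)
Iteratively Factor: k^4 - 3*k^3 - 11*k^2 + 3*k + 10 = (k - 5)*(k^3 + 2*k^2 - k - 2) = (k - 5)*(k - 1)*(k^2 + 3*k + 2) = (k - 5)*(k - 1)*(k + 1)*(k + 2)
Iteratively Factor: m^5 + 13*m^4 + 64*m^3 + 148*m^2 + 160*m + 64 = (m + 4)*(m^4 + 9*m^3 + 28*m^2 + 36*m + 16) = (m + 1)*(m + 4)*(m^3 + 8*m^2 + 20*m + 16) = (m + 1)*(m + 2)*(m + 4)*(m^2 + 6*m + 8) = (m + 1)*(m + 2)^2*(m + 4)*(m + 4)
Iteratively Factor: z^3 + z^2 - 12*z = (z)*(z^2 + z - 12) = z*(z - 3)*(z + 4)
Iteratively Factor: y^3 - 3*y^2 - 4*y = (y + 1)*(y^2 - 4*y) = (y - 4)*(y + 1)*(y)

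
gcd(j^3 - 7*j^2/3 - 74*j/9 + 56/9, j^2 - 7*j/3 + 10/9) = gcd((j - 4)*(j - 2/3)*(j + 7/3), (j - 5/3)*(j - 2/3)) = j - 2/3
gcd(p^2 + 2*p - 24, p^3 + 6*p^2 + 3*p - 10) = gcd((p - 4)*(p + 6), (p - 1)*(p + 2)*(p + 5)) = 1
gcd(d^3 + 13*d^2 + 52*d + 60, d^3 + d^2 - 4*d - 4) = d + 2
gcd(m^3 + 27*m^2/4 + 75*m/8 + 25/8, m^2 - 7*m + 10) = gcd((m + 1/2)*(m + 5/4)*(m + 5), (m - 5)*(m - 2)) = 1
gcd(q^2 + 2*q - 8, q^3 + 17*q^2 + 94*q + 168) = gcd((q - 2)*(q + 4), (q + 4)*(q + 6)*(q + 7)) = q + 4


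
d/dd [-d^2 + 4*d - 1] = 4 - 2*d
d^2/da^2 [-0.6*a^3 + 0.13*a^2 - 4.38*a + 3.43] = 0.26 - 3.6*a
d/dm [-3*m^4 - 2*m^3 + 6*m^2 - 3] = 6*m*(-2*m^2 - m + 2)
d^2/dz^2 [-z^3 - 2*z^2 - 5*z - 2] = -6*z - 4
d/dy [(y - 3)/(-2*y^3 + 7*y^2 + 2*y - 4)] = (4*y^3 - 25*y^2 + 42*y + 2)/(4*y^6 - 28*y^5 + 41*y^4 + 44*y^3 - 52*y^2 - 16*y + 16)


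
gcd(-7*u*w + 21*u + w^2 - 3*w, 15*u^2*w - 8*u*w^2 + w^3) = 1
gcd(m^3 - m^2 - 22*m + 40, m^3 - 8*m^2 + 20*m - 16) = m^2 - 6*m + 8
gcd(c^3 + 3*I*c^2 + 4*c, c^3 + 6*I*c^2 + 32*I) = c + 4*I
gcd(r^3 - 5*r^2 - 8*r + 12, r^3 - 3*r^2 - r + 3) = r - 1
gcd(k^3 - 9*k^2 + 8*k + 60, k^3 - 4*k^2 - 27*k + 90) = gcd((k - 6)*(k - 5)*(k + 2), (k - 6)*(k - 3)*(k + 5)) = k - 6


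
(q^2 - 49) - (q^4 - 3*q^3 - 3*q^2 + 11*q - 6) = -q^4 + 3*q^3 + 4*q^2 - 11*q - 43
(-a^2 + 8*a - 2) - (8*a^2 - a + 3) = -9*a^2 + 9*a - 5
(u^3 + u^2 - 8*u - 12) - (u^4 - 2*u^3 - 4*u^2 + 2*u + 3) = -u^4 + 3*u^3 + 5*u^2 - 10*u - 15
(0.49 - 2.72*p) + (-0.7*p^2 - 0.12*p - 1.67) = -0.7*p^2 - 2.84*p - 1.18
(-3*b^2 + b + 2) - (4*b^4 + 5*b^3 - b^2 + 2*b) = -4*b^4 - 5*b^3 - 2*b^2 - b + 2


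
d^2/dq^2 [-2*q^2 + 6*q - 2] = -4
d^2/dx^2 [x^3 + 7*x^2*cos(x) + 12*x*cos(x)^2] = -7*x^2*cos(x) - 28*x*sin(x) - 24*x*cos(2*x) + 6*x - 24*sin(2*x) + 14*cos(x)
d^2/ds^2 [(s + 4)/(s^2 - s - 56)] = 2*(3*(-s - 1)*(-s^2 + s + 56) - (s + 4)*(2*s - 1)^2)/(-s^2 + s + 56)^3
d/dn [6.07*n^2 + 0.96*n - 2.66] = 12.14*n + 0.96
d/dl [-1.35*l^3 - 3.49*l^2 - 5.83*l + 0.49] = -4.05*l^2 - 6.98*l - 5.83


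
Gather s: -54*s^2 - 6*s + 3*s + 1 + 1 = -54*s^2 - 3*s + 2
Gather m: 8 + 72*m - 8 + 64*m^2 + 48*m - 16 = 64*m^2 + 120*m - 16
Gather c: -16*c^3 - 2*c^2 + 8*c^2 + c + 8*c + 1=-16*c^3 + 6*c^2 + 9*c + 1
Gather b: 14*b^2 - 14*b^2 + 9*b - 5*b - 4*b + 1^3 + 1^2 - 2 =0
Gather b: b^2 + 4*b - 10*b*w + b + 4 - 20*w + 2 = b^2 + b*(5 - 10*w) - 20*w + 6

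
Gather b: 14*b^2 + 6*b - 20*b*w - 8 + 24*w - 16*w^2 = 14*b^2 + b*(6 - 20*w) - 16*w^2 + 24*w - 8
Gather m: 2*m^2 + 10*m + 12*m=2*m^2 + 22*m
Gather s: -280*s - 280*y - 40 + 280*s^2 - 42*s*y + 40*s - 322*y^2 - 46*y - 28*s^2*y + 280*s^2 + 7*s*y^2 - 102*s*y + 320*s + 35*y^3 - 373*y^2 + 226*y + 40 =s^2*(560 - 28*y) + s*(7*y^2 - 144*y + 80) + 35*y^3 - 695*y^2 - 100*y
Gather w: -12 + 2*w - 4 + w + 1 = 3*w - 15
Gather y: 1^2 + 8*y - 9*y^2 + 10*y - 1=-9*y^2 + 18*y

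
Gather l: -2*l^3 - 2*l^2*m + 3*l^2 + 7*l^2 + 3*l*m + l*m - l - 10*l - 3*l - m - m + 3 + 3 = -2*l^3 + l^2*(10 - 2*m) + l*(4*m - 14) - 2*m + 6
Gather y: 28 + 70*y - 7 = 70*y + 21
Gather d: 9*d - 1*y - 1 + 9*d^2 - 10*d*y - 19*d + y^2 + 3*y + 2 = 9*d^2 + d*(-10*y - 10) + y^2 + 2*y + 1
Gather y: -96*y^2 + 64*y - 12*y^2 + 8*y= -108*y^2 + 72*y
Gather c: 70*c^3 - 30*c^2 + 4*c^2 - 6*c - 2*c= 70*c^3 - 26*c^2 - 8*c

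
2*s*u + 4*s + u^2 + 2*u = (2*s + u)*(u + 2)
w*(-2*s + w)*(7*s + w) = -14*s^2*w + 5*s*w^2 + w^3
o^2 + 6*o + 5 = (o + 1)*(o + 5)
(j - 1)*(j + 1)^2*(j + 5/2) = j^4 + 7*j^3/2 + 3*j^2/2 - 7*j/2 - 5/2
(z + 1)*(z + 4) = z^2 + 5*z + 4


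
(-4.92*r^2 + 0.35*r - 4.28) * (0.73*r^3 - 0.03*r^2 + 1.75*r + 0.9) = -3.5916*r^5 + 0.4031*r^4 - 11.7449*r^3 - 3.6871*r^2 - 7.175*r - 3.852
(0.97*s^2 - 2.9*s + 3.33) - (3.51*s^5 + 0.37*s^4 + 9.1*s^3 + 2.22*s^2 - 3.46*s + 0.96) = -3.51*s^5 - 0.37*s^4 - 9.1*s^3 - 1.25*s^2 + 0.56*s + 2.37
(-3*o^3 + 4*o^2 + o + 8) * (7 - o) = 3*o^4 - 25*o^3 + 27*o^2 - o + 56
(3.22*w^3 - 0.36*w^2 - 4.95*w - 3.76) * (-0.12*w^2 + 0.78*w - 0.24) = -0.3864*w^5 + 2.5548*w^4 - 0.4596*w^3 - 3.3234*w^2 - 1.7448*w + 0.9024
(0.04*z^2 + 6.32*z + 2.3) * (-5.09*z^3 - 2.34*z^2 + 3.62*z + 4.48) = -0.2036*z^5 - 32.2624*z^4 - 26.351*z^3 + 17.6756*z^2 + 36.6396*z + 10.304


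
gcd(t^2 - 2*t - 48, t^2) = 1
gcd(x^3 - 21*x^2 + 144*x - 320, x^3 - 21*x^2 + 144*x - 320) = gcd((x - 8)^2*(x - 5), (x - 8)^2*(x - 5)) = x^3 - 21*x^2 + 144*x - 320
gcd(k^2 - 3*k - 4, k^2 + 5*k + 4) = k + 1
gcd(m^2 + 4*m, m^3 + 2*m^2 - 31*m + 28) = 1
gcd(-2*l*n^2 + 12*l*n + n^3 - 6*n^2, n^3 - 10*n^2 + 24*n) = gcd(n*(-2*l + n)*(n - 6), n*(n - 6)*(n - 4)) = n^2 - 6*n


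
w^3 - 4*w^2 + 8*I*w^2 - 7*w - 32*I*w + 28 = (w - 4)*(w + I)*(w + 7*I)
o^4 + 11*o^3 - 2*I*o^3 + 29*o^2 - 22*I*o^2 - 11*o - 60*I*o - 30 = (o + 5)*(o + 6)*(o - I)^2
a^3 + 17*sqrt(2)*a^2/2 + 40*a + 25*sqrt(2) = (a + sqrt(2))*(a + 5*sqrt(2)/2)*(a + 5*sqrt(2))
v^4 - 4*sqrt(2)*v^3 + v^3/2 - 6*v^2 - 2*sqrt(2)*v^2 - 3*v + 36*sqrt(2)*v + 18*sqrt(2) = (v + 1/2)*(v - 3*sqrt(2))^2*(v + 2*sqrt(2))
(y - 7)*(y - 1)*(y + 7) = y^3 - y^2 - 49*y + 49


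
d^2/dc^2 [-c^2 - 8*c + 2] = -2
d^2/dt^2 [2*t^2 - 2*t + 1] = 4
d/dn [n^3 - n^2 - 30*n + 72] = 3*n^2 - 2*n - 30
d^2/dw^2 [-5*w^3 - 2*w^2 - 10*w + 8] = -30*w - 4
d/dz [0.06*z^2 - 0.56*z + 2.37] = 0.12*z - 0.56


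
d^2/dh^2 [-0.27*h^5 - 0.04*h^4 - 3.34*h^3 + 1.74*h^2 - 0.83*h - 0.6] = -5.4*h^3 - 0.48*h^2 - 20.04*h + 3.48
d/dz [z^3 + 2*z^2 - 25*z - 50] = 3*z^2 + 4*z - 25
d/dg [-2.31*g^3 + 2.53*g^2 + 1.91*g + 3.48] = -6.93*g^2 + 5.06*g + 1.91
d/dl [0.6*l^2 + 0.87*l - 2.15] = 1.2*l + 0.87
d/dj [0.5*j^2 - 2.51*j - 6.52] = 1.0*j - 2.51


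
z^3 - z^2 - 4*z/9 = z*(z - 4/3)*(z + 1/3)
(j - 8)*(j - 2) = j^2 - 10*j + 16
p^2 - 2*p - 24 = (p - 6)*(p + 4)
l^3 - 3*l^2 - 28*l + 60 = (l - 6)*(l - 2)*(l + 5)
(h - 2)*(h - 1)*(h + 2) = h^3 - h^2 - 4*h + 4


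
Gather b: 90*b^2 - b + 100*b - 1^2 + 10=90*b^2 + 99*b + 9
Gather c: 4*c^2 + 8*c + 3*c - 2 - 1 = 4*c^2 + 11*c - 3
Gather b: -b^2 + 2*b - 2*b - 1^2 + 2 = 1 - b^2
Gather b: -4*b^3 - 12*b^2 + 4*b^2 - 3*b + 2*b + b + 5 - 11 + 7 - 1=-4*b^3 - 8*b^2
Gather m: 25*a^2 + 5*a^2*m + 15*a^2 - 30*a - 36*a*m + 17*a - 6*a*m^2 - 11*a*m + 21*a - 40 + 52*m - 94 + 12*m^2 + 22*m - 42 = 40*a^2 + 8*a + m^2*(12 - 6*a) + m*(5*a^2 - 47*a + 74) - 176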